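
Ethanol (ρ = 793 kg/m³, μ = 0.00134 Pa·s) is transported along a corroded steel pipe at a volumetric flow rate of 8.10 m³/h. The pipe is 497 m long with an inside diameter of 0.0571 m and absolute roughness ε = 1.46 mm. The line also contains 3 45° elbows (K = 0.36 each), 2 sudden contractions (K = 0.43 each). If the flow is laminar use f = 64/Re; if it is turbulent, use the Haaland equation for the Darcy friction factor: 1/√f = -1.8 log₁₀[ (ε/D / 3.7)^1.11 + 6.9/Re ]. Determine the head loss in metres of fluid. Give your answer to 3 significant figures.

h_f ≈ 18.8 m

Q = 8.10 m³/h = 8.10/3600 = 0.00225 m³/s.
Cross-sectional area A = πD²/4 = π(0.0571)²/4 = 0.002561 m²; mean velocity V = Q/A = 0.00225/0.002561 = 0.8787 m/s.
Reynolds number Re = ρVD/μ = 793 · 0.8787 · 0.0571 / 0.00134 = 2.969e+04.
Re > 4000 → turbulent. Relative roughness ε/D = 0.00146/0.0571 = 0.0256. Haaland: 1/√f = -1.8 log₁₀[(0.0256/3.7)^1.11 + 6.9/2.969e+04] = -1.8 log₁₀[0.004 + 0.000232] = 4.272, so f = 0.05478.
Total minor-loss coefficient ΣK = 3·0.36 + 2·0.43 = 1.94.
ΔP = [f·L/D + ΣK]·(ρV²/2) = [0.05478·497/0.0571 + 1.94]·(793·0.8787²/2) = [476.8 + 1.94]·306.1 = 1.466e+05 Pa.
Head loss h_f = ΔP/(ρg) = 1.466e+05/(793·9.81) = 18.8 m.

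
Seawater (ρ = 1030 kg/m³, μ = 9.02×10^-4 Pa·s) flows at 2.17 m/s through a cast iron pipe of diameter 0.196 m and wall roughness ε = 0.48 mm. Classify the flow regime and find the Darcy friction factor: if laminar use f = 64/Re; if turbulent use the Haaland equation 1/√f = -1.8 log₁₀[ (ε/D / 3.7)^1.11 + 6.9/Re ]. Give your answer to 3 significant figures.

Re = ρVD/μ = 1030·2.17·0.196/0.000902 = 4.857e+05.
Re > 4000 → turbulent. ε/D = 0.00048/0.196 = 0.00245; Haaland: 1/√f = -1.8 log₁₀[0.000296 + 1.42e-05] = 6.315, so f = 0.02507.

f ≈ 0.0251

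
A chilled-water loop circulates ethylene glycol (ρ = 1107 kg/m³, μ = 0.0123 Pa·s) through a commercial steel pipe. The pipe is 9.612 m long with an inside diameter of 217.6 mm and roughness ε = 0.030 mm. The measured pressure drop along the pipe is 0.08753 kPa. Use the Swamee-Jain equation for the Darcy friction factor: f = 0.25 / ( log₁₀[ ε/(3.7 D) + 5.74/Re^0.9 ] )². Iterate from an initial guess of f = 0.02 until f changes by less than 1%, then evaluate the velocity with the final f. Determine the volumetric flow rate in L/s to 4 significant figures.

Rearranging Darcy-Weisbach: V = √(2·ΔP·D/(f·L·ρ)). With ε/D = 3e-05/0.2176 = 0.000138, iterate starting from f = 0.02:
  f = 0.02 → V = √(2·87.53·0.2176/(0.02·9.612·1107)) = 0.4231 m/s; Re = ρVD/μ = 8286; f → 0.03286
  f = 0.03286 → V = 0.3301 m/s; Re = 6464; f → 0.03525
  f = 0.03525 → V = 0.3187 m/s; Re = 6241; f → 0.03561
  f = 0.03561 → V = 0.3171 m/s; Re = 6209; f → 0.03567
Converged (Δf/f < 1%). With the final f = 0.03567: V = √(2·87.53·0.2176/(0.03567·9.612·1107)) = 0.3168 m/s.
Q = V·A = 0.3168·(π/4·0.2176²) = 0.01178 m³/s = 11.78 L/s.

Q ≈ 11.78 L/s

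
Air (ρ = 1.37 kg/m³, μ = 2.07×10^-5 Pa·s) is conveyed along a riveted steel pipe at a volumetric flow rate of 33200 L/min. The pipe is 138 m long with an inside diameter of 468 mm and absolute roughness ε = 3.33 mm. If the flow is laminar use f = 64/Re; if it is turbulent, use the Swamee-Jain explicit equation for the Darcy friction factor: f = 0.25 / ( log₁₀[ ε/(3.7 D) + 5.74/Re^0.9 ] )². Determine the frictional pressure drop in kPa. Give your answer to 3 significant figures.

ΔP ≈ 0.0729 kPa

Q = 33200 L/min = 33200/60000 = 0.5533 m³/s.
Cross-sectional area A = πD²/4 = π(0.468)²/4 = 0.172 m²; mean velocity V = Q/A = 0.5533/0.172 = 3.217 m/s.
Reynolds number Re = ρVD/μ = 1.37 · 3.217 · 0.468 / 2.07e-05 = 9.963e+04.
Re > 4000 → turbulent. Relative roughness ε/D = 0.00333/0.468 = 0.00712. Swamee-Jain: f = 0.25/(log₁₀[0.00712/3.7 + 5.74/9.963e+04^0.9])² = 0.25/(log₁₀[0.00192 + 0.000182])² = 0.25/(-2.677)² = 0.03489.
Darcy-Weisbach: ΔP = f(L/D)(ρV²/2) = 0.03489·(138/0.468)·(1.37·3.217²/2) = 0.03489·294.9·7.088 = 72.92 Pa.
ΔP = 72.92 Pa = 0.0729 kPa.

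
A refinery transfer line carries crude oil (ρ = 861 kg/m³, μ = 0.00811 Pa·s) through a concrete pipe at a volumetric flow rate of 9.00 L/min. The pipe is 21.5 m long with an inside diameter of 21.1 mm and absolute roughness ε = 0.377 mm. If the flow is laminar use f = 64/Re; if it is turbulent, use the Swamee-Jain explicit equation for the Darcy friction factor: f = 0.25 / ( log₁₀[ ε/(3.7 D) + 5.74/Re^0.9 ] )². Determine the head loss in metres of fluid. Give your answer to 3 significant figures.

h_f ≈ 0.637 m

Q = 9.00 L/min = 9.00/60000 = 0.00015 m³/s.
Cross-sectional area A = πD²/4 = π(0.0211)²/4 = 0.0003497 m²; mean velocity V = Q/A = 0.00015/0.0003497 = 0.429 m/s.
Reynolds number Re = ρVD/μ = 861 · 0.429 · 0.0211 / 0.00811 = 961.
Re < 2300 → laminar flow, so f = 64/Re = 64/961 = 0.0666 (the turbulent correlation is not needed).
Darcy-Weisbach: ΔP = f(L/D)(ρV²/2) = 0.0666·(21.5/0.0211)·(861·0.429²/2) = 0.0666·1019·79.22 = 5376 Pa.
Head loss h_f = ΔP/(ρg) = 5376/(861·9.81) = 0.637 m.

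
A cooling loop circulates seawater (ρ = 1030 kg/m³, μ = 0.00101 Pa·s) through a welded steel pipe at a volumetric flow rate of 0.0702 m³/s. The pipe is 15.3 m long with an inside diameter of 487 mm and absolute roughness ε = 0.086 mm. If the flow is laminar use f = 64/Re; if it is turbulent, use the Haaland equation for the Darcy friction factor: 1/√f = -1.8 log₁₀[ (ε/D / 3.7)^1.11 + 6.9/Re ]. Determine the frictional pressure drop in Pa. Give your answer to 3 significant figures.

ΔP ≈ 38.8 Pa

Cross-sectional area A = πD²/4 = π(0.487)²/4 = 0.1863 m²; mean velocity V = Q/A = 0.0702/0.1863 = 0.3769 m/s.
Reynolds number Re = ρVD/μ = 1030 · 0.3769 · 0.487 / 0.00101 = 1.872e+05.
Re > 4000 → turbulent. Relative roughness ε/D = 8.6e-05/0.487 = 0.000177. Haaland: 1/√f = -1.8 log₁₀[(0.000177/3.7)^1.11 + 6.9/1.872e+05] = -1.8 log₁₀[1.6e-05 + 3.69e-05] = 7.699, so f = 0.01687.
Darcy-Weisbach: ΔP = f(L/D)(ρV²/2) = 0.01687·(15.3/0.487)·(1030·0.3769²/2) = 0.01687·31.42·73.15 = 38.77 Pa.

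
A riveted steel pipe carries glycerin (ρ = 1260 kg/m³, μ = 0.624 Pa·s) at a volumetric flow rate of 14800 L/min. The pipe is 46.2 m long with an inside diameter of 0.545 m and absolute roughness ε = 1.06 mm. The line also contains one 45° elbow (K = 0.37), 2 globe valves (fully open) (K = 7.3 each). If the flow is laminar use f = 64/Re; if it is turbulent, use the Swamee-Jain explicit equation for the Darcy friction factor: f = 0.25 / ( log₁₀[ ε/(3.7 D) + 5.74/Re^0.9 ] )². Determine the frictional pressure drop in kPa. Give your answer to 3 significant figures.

ΔP ≈ 13.8 kPa

Q = 14800 L/min = 14800/60000 = 0.2467 m³/s.
Cross-sectional area A = πD²/4 = π(0.545)²/4 = 0.2333 m²; mean velocity V = Q/A = 0.2467/0.2333 = 1.057 m/s.
Reynolds number Re = ρVD/μ = 1260 · 1.057 · 0.545 / 0.624 = 1164.
Re < 2300 → laminar flow, so f = 64/Re = 64/1164 = 0.055 (the turbulent correlation is not needed).
Total minor-loss coefficient ΣK = 1·0.37 + 2·7.3 = 15.
ΔP = [f·L/D + ΣK]·(ρV²/2) = [0.055·46.2/0.545 + 15]·(1260·1.057²/2) = [4.662 + 15]·704.4 = 1.383e+04 Pa.
ΔP = 1.383e+04 Pa = 13.8 kPa.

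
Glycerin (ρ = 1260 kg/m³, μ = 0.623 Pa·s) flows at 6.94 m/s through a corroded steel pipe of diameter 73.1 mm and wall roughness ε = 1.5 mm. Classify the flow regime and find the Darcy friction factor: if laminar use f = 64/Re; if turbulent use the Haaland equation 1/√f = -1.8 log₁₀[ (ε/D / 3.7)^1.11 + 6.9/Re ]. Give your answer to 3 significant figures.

f ≈ 0.0624

Re = ρVD/μ = 1260·6.94·0.0731/0.623 = 1026.
Re < 2300 → laminar, so f = 64/Re = 0.06238 (roughness is irrelevant in laminar flow).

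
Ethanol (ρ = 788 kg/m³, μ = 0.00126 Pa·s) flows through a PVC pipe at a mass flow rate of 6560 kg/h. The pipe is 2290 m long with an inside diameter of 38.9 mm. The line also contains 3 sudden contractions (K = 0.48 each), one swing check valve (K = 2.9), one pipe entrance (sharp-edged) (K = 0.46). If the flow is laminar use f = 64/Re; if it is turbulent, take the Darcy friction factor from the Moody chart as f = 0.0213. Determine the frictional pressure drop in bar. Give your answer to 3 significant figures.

ΔP ≈ 18.8 bar

ṁ = 6560 kg/h = 6560/3600 = 1.822 kg/s.
A = πD²/4 = π(0.0389)²/4 = 0.001188 m²; mean velocity V = ṁ/(ρA) = 1.822/(788 · 0.001188) = 1.946 m/s.
Reynolds number Re = ρVD/μ = 788 · 1.946 · 0.0389 / 0.00126 = 4.734e+04.
Re > 4000 → turbulent; use the Moody-chart value f = 0.0213.
Total minor-loss coefficient ΣK = 3·0.48 + 1·2.9 + 1·0.46 = 4.8.
ΔP = [f·L/D + ΣK]·(ρV²/2) = [0.0213·2290/0.0389 + 4.8]·(788·1.946²/2) = [1254 + 4.8]·1492 = 1.878e+06 Pa.
ΔP = 1.878e+06 Pa = 18.8 bar.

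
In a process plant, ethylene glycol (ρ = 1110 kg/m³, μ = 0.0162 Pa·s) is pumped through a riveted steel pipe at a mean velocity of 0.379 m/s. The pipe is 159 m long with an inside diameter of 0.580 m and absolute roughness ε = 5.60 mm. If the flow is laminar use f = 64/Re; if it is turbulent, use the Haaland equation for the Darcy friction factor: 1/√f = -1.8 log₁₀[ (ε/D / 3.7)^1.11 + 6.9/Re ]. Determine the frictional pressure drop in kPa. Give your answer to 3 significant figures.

Reynolds number Re = ρVD/μ = 1110 · 0.379 · 0.58 / 0.0162 = 1.506e+04.
Re > 4000 → turbulent. Relative roughness ε/D = 0.0056/0.58 = 0.00966. Haaland: 1/√f = -1.8 log₁₀[(0.00966/3.7)^1.11 + 6.9/1.506e+04] = -1.8 log₁₀[0.00136 + 0.000458] = 4.934, so f = 0.04107.
Darcy-Weisbach: ΔP = f(L/D)(ρV²/2) = 0.04107·(159/0.58)·(1110·0.379²/2) = 0.04107·274.1·79.72 = 897.6 Pa.
ΔP = 897.6 Pa = 0.898 kPa.

ΔP ≈ 0.898 kPa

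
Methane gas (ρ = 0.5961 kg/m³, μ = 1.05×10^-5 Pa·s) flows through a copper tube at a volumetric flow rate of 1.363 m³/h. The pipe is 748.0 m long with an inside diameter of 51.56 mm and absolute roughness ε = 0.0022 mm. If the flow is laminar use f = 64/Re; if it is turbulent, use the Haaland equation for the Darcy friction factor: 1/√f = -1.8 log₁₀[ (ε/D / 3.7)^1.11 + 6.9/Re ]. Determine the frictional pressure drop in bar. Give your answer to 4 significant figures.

ΔP ≈ 1.714×10^-4 bar

Q = 1.363 m³/h = 1.363/3600 = 0.0003786 m³/s.
Cross-sectional area A = πD²/4 = π(0.05156)²/4 = 0.002088 m²; mean velocity V = Q/A = 0.0003786/0.002088 = 0.1813 m/s.
Reynolds number Re = ρVD/μ = 0.5961 · 0.1813 · 0.05156 / 1.05e-05 = 530.8.
Re < 2300 → laminar flow, so f = 64/Re = 64/530.8 = 0.1206 (the turbulent correlation is not needed).
Darcy-Weisbach: ΔP = f(L/D)(ρV²/2) = 0.1206·(748/0.05156)·(0.5961·0.1813²/2) = 0.1206·1.451e+04·0.0098 = 17.14 Pa.
ΔP = 17.14 Pa = 1.714×10^-4 bar.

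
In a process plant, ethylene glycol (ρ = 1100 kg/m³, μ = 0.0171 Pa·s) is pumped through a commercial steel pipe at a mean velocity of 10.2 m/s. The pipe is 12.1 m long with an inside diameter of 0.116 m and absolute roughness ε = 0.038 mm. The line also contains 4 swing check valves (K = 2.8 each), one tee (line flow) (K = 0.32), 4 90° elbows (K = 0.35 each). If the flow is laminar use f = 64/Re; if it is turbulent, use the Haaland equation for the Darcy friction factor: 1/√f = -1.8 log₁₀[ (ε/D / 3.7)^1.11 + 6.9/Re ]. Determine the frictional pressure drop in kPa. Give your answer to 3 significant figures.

Reynolds number Re = ρVD/μ = 1100 · 10.2 · 0.116 / 0.0171 = 7.611e+04.
Re > 4000 → turbulent. Relative roughness ε/D = 3.8e-05/0.116 = 0.000328. Haaland: 1/√f = -1.8 log₁₀[(0.000328/3.7)^1.11 + 6.9/7.611e+04] = -1.8 log₁₀[3.17e-05 + 9.07e-05] = 7.042, so f = 0.02016.
Total minor-loss coefficient ΣK = 4·2.8 + 1·0.32 + 4·0.35 = 12.9.
ΔP = [f·L/D + ΣK]·(ρV²/2) = [0.02016·12.1/0.116 + 12.9]·(1100·10.2²/2) = [2.103 + 12.9]·5.722e+04 = 8.597e+05 Pa.
ΔP = 8.597e+05 Pa = 860 kPa.

ΔP ≈ 860 kPa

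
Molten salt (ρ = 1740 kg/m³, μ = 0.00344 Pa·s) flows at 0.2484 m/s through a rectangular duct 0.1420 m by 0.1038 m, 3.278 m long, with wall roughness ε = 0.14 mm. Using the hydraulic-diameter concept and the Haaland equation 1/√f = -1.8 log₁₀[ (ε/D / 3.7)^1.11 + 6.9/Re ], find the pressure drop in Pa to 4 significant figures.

ΔP ≈ 43.39 Pa

Hydraulic diameter D_h = 4A/P = 4·(0.142·0.1038)/(2·(0.142+0.1038)) = 0.05896/0.4916 = 0.1199 m.
Re = ρVD_h/μ = 1740·0.2484·0.1199/0.00344 = 1.507e+04.
ε/D_h = 0.00014/0.1199 = 0.00117; Haaland gives 1/√f = -1.8 log₁₀[0.00013+0.000458] = 5.815, so f = 0.02957.
ΔP = f(L/D_h)(ρV²/2) = 0.02957·3.278/0.1199·53.68 = 43.39 Pa.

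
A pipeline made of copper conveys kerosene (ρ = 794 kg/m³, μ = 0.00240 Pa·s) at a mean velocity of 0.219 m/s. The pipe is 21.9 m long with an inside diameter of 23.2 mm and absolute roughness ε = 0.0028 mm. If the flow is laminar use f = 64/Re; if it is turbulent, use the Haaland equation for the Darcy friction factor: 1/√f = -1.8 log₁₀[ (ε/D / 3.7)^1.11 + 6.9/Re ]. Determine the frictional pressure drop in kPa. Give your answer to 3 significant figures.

Reynolds number Re = ρVD/μ = 794 · 0.219 · 0.0232 / 0.0024 = 1681.
Re < 2300 → laminar flow, so f = 64/Re = 64/1681 = 0.03807 (the turbulent correlation is not needed).
Darcy-Weisbach: ΔP = f(L/D)(ρV²/2) = 0.03807·(21.9/0.0232)·(794·0.219²/2) = 0.03807·944·19.04 = 684.3 Pa.
ΔP = 684.3 Pa = 0.684 kPa.

ΔP ≈ 0.684 kPa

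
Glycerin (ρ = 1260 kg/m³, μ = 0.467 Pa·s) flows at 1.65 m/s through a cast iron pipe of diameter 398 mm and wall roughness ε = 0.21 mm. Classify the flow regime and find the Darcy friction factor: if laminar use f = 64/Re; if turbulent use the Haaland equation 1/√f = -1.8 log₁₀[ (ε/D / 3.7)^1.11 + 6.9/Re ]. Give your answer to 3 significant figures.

f ≈ 0.0361

Re = ρVD/μ = 1260·1.65·0.398/0.467 = 1772.
Re < 2300 → laminar, so f = 64/Re = 0.03612 (roughness is irrelevant in laminar flow).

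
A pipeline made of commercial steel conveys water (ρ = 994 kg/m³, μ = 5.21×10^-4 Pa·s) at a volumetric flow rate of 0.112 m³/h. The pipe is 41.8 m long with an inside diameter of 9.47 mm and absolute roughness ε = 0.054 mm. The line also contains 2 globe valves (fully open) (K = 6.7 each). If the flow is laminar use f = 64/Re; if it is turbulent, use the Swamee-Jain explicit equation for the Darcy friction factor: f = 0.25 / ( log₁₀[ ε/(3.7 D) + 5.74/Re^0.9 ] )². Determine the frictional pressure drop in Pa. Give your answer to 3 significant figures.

Q = 0.112 m³/h = 0.112/3600 = 3.111e-05 m³/s.
Cross-sectional area A = πD²/4 = π(0.00947)²/4 = 7.044e-05 m²; mean velocity V = Q/A = 3.111e-05/7.044e-05 = 0.4417 m/s.
Reynolds number Re = ρVD/μ = 994 · 0.4417 · 0.00947 / 0.000521 = 7980.
Re > 4000 → turbulent. Relative roughness ε/D = 5.4e-05/0.00947 = 0.0057. Swamee-Jain: f = 0.25/(log₁₀[0.0057/3.7 + 5.74/7980^0.9])² = 0.25/(log₁₀[0.00154 + 0.00177])² = 0.25/(-2.48)² = 0.04063.
Total minor-loss coefficient ΣK = 2·6.7 = 13.4.
ΔP = [f·L/D + ΣK]·(ρV²/2) = [0.04063·41.8/0.00947 + 13.4]·(994·0.4417²/2) = [179.3 + 13.4]·96.96 = 1.869e+04 Pa.

ΔP ≈ 18700 Pa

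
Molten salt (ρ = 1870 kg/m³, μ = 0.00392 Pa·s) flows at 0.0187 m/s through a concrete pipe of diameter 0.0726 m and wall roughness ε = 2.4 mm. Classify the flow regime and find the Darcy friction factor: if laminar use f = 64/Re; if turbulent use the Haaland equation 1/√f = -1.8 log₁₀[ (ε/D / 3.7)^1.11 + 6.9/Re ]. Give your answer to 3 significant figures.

Re = ρVD/μ = 1870·0.0187·0.0726/0.00392 = 647.6.
Re < 2300 → laminar, so f = 64/Re = 0.09882 (roughness is irrelevant in laminar flow).

f ≈ 0.0988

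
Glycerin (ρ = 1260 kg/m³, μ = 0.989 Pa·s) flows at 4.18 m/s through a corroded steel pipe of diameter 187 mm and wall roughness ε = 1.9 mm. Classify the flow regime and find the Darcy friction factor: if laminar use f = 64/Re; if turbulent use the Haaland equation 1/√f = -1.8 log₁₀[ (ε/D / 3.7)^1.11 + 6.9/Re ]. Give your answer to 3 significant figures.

Re = ρVD/μ = 1260·4.18·0.187/0.989 = 995.8.
Re < 2300 → laminar, so f = 64/Re = 0.06427 (roughness is irrelevant in laminar flow).

f ≈ 0.0643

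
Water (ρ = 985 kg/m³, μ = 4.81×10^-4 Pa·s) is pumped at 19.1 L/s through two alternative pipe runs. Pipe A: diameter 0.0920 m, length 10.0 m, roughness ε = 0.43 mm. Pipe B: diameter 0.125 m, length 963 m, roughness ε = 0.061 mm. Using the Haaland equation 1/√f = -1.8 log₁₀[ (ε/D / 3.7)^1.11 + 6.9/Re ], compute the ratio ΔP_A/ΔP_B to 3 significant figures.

ΔP_A/ΔP_B ≈ 0.0815

Pipe A: V = Q/A = 0.0191/0.006648 = 2.873 m/s; Re = 5.413e+05; ε/D = 0.00467; Haaland → f = 0.02998; ΔP_A = f(L/D)(ρV²/2) = 1.325e+04 Pa.
Pipe B: V = Q/A = 0.0191/0.01227 = 1.556 m/s; Re = 3.984e+05; ε/D = 0.000488; Haaland → f = 0.0177; ΔP_B = f(L/D)(ρV²/2) = 1.627e+05 Pa.
ΔP_A/ΔP_B = 1.325e+04/1.627e+05 = 0.0815.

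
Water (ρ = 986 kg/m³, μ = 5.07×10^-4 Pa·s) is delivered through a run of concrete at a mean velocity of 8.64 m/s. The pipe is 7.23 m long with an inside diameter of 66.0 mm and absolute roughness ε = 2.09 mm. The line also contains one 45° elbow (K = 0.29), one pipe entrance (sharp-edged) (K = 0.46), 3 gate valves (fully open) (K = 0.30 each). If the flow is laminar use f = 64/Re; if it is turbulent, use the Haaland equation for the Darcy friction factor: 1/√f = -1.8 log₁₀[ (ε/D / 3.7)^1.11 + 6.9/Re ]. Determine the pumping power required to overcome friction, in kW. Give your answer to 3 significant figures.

P ≈ 8.78 kW

Reynolds number Re = ρVD/μ = 986 · 8.64 · 0.066 / 0.000507 = 1.109e+06.
Re > 4000 → turbulent. Relative roughness ε/D = 0.00209/0.066 = 0.0317. Haaland: 1/√f = -1.8 log₁₀[(0.0317/3.7)^1.11 + 6.9/1.109e+06] = -1.8 log₁₀[0.00507 + 6.22e-06] = 4.13, so f = 0.05862.
Total minor-loss coefficient ΣK = 1·0.29 + 1·0.46 + 3·0.3 = 1.65.
ΔP = [f·L/D + ΣK]·(ρV²/2) = [0.05862·7.23/0.066 + 1.65]·(986·8.64²/2) = [6.422 + 1.65]·3.68e+04 = 2.971e+05 Pa.
Q = V·A = 8.64·0.003421 = 0.02956 m³/s.
Pumping power P = QΔP = 0.02956·2.971e+05 = 8781 W = 8.78 kW.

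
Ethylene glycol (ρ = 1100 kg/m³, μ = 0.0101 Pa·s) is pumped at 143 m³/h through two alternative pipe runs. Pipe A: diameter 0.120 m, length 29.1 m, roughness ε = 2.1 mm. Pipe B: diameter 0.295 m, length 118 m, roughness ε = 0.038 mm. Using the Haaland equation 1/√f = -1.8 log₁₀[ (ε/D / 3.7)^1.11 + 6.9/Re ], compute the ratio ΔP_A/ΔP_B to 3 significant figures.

Pipe A: V = Q/A = 0.03972/0.01131 = 3.512 m/s; Re = 4.59e+04; ε/D = 0.0175; Haaland → f = 0.04722; ΔP_A = f(L/D)(ρV²/2) = 7.768e+04 Pa.
Pipe B: V = Q/A = 0.03972/0.06835 = 0.5812 m/s; Re = 1.867e+04; ε/D = 0.000129; Haaland → f = 0.0264; ΔP_B = f(L/D)(ρV²/2) = 1962 Pa.
ΔP_A/ΔP_B = 7.768e+04/1962 = 39.6.

ΔP_A/ΔP_B ≈ 39.6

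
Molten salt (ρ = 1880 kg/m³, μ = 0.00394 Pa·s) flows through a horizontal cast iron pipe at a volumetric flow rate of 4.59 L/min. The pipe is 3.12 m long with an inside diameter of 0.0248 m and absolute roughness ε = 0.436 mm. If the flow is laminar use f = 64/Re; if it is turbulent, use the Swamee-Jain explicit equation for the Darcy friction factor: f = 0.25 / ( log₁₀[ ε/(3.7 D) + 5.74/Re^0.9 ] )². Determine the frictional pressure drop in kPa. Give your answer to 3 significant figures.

Q = 4.59 L/min = 4.59/60000 = 7.65e-05 m³/s.
Cross-sectional area A = πD²/4 = π(0.0248)²/4 = 0.0004831 m²; mean velocity V = Q/A = 7.65e-05/0.0004831 = 0.1584 m/s.
Reynolds number Re = ρVD/μ = 1880 · 0.1584 · 0.0248 / 0.00394 = 1874.
Re < 2300 → laminar flow, so f = 64/Re = 64/1874 = 0.03415 (the turbulent correlation is not needed).
Darcy-Weisbach: ΔP = f(L/D)(ρV²/2) = 0.03415·(3.12/0.0248)·(1880·0.1584²/2) = 0.03415·125.8·23.58 = 101.3 Pa.
ΔP = 101.3 Pa = 0.101 kPa.

ΔP ≈ 0.101 kPa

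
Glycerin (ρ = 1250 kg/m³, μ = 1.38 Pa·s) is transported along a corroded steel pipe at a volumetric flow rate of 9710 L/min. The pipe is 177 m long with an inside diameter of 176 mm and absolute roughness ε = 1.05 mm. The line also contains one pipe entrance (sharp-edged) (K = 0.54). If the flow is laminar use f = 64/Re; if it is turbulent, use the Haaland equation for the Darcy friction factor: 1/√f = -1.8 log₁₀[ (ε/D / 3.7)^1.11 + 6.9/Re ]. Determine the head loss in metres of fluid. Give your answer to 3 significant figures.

h_f ≈ 138 m

Q = 9710 L/min = 9710/60000 = 0.1618 m³/s.
Cross-sectional area A = πD²/4 = π(0.176)²/4 = 0.02433 m²; mean velocity V = Q/A = 0.1618/0.02433 = 6.652 m/s.
Reynolds number Re = ρVD/μ = 1250 · 6.652 · 0.176 / 1.38 = 1060.
Re < 2300 → laminar flow, so f = 64/Re = 64/1060 = 0.06035 (the turbulent correlation is not needed).
Total minor-loss coefficient ΣK = 1·0.54 = 0.54.
ΔP = [f·L/D + ΣK]·(ρV²/2) = [0.06035·177/0.176 + 0.54]·(1250·6.652²/2) = [60.69 + 0.54]·2.766e+04 = 1.693e+06 Pa.
Head loss h_f = ΔP/(ρg) = 1.693e+06/(1250·9.81) = 138 m.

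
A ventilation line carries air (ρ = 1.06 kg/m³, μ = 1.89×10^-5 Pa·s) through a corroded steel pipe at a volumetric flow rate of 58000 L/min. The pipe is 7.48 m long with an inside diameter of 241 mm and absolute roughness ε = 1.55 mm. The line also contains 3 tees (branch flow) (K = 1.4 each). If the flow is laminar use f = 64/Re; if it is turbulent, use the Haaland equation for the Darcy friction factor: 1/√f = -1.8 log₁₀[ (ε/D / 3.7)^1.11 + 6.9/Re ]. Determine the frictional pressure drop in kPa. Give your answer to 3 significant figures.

ΔP ≈ 1.24 kPa

Q = 58000 L/min = 58000/60000 = 0.9667 m³/s.
Cross-sectional area A = πD²/4 = π(0.241)²/4 = 0.04562 m²; mean velocity V = Q/A = 0.9667/0.04562 = 21.19 m/s.
Reynolds number Re = ρVD/μ = 1.06 · 21.19 · 0.241 / 1.89e-05 = 2.864e+05.
Re > 4000 → turbulent. Relative roughness ε/D = 0.00155/0.241 = 0.00643. Haaland: 1/√f = -1.8 log₁₀[(0.00643/3.7)^1.11 + 6.9/2.864e+05] = -1.8 log₁₀[0.000864 + 2.41e-05] = 5.493, so f = 0.03315.
Total minor-loss coefficient ΣK = 3·1.4 = 4.2.
ΔP = [f·L/D + ΣK]·(ρV²/2) = [0.03315·7.48/0.241 + 4.2]·(1.06·21.19²/2) = [1.029 + 4.2]·238 = 1244 Pa.
ΔP = 1244 Pa = 1.24 kPa.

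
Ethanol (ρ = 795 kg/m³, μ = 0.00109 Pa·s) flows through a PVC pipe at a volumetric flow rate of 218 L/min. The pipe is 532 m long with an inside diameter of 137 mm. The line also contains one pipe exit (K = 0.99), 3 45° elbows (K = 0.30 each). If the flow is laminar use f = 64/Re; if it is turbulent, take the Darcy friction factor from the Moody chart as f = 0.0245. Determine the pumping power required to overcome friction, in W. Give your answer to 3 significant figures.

P ≈ 8.51 W

Q = 218 L/min = 218/60000 = 0.003633 m³/s.
Cross-sectional area A = πD²/4 = π(0.137)²/4 = 0.01474 m²; mean velocity V = Q/A = 0.003633/0.01474 = 0.2465 m/s.
Reynolds number Re = ρVD/μ = 795 · 0.2465 · 0.137 / 0.00109 = 2.463e+04.
Re > 4000 → turbulent; use the Moody-chart value f = 0.0245.
Total minor-loss coefficient ΣK = 1·0.99 + 3·0.3 = 1.89.
ΔP = [f·L/D + ΣK]·(ρV²/2) = [0.0245·532/0.137 + 1.89]·(795·0.2465²/2) = [95.14 + 1.89]·24.15 = 2343 Pa.
Pumping power P = QΔP = 0.003633·2343 = 8.513 W = 8.51 W.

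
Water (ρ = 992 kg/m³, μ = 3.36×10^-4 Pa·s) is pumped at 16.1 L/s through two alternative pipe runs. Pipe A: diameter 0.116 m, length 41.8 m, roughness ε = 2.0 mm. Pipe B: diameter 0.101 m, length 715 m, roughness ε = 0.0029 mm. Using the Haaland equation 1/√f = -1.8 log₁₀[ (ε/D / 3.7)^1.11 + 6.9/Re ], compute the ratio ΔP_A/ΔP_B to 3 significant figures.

ΔP_A/ΔP_B ≈ 0.104

Pipe A: V = Q/A = 0.0161/0.01057 = 1.523 m/s; Re = 5.217e+05; ε/D = 0.0172; Haaland → f = 0.04616; ΔP_A = f(L/D)(ρV²/2) = 1.915e+04 Pa.
Pipe B: V = Q/A = 0.0161/0.008012 = 2.01 m/s; Re = 5.992e+05; ε/D = 2.87e-05; Haaland → f = 0.01304; ΔP_B = f(L/D)(ρV²/2) = 1.849e+05 Pa.
ΔP_A/ΔP_B = 1.915e+04/1.849e+05 = 0.104.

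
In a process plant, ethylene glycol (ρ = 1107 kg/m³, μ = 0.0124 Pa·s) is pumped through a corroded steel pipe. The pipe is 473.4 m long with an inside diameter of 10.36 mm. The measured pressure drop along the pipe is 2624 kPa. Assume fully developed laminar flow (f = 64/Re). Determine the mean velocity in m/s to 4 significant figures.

For laminar flow, f = 64/Re with Re = ρVD/μ, so Darcy-Weisbach reduces to ΔP = 32μLV/D². Solving for V: V = ΔP·D²/(32μL) = 2.624e+06·(0.01036)²/(32·0.0124·473.4) = 1.499 m/s.
Check: Re = ρVD/μ = 1107·1.499·0.01036/0.0124 = 1387 < 2300, so the laminar assumption holds.

V ≈ 1.499 m/s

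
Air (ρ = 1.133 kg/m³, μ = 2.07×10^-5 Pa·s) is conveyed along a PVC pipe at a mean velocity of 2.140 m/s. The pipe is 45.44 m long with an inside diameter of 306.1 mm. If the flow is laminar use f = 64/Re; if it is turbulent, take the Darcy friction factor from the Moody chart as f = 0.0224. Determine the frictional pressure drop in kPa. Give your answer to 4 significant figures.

Reynolds number Re = ρVD/μ = 1.133 · 2.14 · 0.3061 / 2.07e-05 = 3.585e+04.
Re > 4000 → turbulent; use the Moody-chart value f = 0.0224.
Darcy-Weisbach: ΔP = f(L/D)(ρV²/2) = 0.0224·(45.44/0.3061)·(1.133·2.14²/2) = 0.0224·148.4·2.594 = 8.627 Pa.
ΔP = 8.627 Pa = 0.008627 kPa.

ΔP ≈ 0.008627 kPa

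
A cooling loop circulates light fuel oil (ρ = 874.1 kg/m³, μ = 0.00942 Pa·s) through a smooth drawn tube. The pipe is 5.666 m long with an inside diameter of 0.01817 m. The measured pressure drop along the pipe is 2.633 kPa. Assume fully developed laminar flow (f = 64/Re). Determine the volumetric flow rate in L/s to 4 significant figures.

For laminar flow, f = 64/Re with Re = ρVD/μ, so Darcy-Weisbach reduces to ΔP = 32μLV/D². Solving for V: V = ΔP·D²/(32μL) = 2633·(0.01817)²/(32·0.00942·5.666) = 0.509 m/s.
Check: Re = ρVD/μ = 874.1·0.509·0.01817/0.00942 = 858.1 < 2300, so the laminar assumption holds.
Q = V·A = 0.509·(π/4·0.01817²) = 0.000132 m³/s = 0.1320 L/s.

Q ≈ 0.1320 L/s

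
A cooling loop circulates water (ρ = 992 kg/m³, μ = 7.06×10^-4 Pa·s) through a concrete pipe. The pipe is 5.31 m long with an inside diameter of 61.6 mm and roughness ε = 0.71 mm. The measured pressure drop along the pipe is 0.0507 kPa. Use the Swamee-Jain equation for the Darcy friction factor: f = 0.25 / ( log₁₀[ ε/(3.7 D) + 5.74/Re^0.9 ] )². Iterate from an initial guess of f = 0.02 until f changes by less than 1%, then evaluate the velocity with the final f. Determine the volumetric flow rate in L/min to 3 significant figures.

Rearranging Darcy-Weisbach: V = √(2·ΔP·D/(f·L·ρ)). With ε/D = 0.00071/0.0616 = 0.0115, iterate starting from f = 0.02:
  f = 0.02 → V = √(2·50.7·0.0616/(0.02·5.31·992)) = 0.2435 m/s; Re = ρVD/μ = 2.108e+04; f → 0.04289
  f = 0.04289 → V = 0.1663 m/s; Re = 1.439e+04; f → 0.04408
  f = 0.04408 → V = 0.164 m/s; Re = 1.42e+04; f → 0.04413
Converged (Δf/f < 1%). With the final f = 0.04413: V = √(2·50.7·0.0616/(0.04413·5.31·992)) = 0.1639 m/s.
Q = V·A = 0.1639·(π/4·0.0616²) = 0.0004885 m³/s = 29.3 L/min.

Q ≈ 29.3 L/min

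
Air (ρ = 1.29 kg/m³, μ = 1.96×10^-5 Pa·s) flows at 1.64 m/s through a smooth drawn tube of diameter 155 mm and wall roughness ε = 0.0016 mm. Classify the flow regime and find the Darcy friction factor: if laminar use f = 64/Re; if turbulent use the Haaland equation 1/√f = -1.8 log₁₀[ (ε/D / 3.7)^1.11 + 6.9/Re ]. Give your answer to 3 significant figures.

f ≈ 0.0270

Re = ρVD/μ = 1.29·1.64·0.155/1.96e-05 = 1.673e+04.
Re > 4000 → turbulent. ε/D = 1.6e-06/0.155 = 1.03e-05; Haaland: 1/√f = -1.8 log₁₀[6.83e-07 + 0.000412] = 6.091, so f = 0.02695.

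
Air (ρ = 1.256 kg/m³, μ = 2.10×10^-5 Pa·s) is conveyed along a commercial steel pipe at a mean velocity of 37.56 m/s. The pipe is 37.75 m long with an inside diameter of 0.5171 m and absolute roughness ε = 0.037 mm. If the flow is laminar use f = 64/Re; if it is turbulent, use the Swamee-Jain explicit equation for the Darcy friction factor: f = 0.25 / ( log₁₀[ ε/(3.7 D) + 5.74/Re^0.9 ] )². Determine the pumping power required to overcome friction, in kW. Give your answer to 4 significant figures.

P ≈ 6.571 kW

Reynolds number Re = ρVD/μ = 1.256 · 37.56 · 0.5171 / 2.1e-05 = 1.162e+06.
Re > 4000 → turbulent. Relative roughness ε/D = 3.7e-05/0.5171 = 7.16e-05. Swamee-Jain: f = 0.25/(log₁₀[7.16e-05/3.7 + 5.74/1.162e+06^0.9])² = 0.25/(log₁₀[1.93e-05 + 2e-05])² = 0.25/(-4.406)² = 0.01288.
Darcy-Weisbach: ΔP = f(L/D)(ρV²/2) = 0.01288·(37.75/0.5171)·(1.256·37.56²/2) = 0.01288·73·886 = 833.1 Pa.
Q = V·A = 37.56·0.21 = 7.888 m³/s.
Pumping power P = QΔP = 7.888·833.1 = 6571.5 W = 6.571 kW.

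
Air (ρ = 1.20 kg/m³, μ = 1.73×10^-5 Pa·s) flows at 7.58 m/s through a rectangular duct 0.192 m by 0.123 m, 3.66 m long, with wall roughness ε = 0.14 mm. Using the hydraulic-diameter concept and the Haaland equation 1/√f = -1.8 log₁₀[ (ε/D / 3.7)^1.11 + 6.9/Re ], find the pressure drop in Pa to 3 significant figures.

ΔP ≈ 18.7 Pa

Hydraulic diameter D_h = 4A/P = 4·(0.192·0.123)/(2·(0.192+0.123)) = 0.09446/0.63 = 0.1499 m.
Re = ρVD_h/μ = 1.2·7.58·0.1499/1.73e-05 = 7.884e+04.
ε/D_h = 0.00014/0.1499 = 0.000934; Haaland gives 1/√f = -1.8 log₁₀[0.000101+8.75e-05] = 6.703, so f = 0.02226.
ΔP = f(L/D_h)(ρV²/2) = 0.02226·3.66/0.1499·34.47 = 18.73 Pa.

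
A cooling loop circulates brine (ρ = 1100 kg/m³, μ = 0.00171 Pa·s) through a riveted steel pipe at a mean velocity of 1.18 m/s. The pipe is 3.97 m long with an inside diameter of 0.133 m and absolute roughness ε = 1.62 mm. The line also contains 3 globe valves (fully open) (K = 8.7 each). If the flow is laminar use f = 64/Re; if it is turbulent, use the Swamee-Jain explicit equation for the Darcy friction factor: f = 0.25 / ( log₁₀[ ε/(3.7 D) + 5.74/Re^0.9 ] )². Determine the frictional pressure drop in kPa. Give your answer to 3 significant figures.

Reynolds number Re = ρVD/μ = 1100 · 1.18 · 0.133 / 0.00171 = 1.01e+05.
Re > 4000 → turbulent. Relative roughness ε/D = 0.00162/0.133 = 0.0122. Swamee-Jain: f = 0.25/(log₁₀[0.0122/3.7 + 5.74/1.01e+05^0.9])² = 0.25/(log₁₀[0.00329 + 0.00018])² = 0.25/(-2.459)² = 0.04133.
Total minor-loss coefficient ΣK = 3·8.7 = 26.1.
ΔP = [f·L/D + ΣK]·(ρV²/2) = [0.04133·3.97/0.133 + 26.1]·(1100·1.18²/2) = [1.234 + 26.1]·765.8 = 2.093e+04 Pa.
ΔP = 2.093e+04 Pa = 20.9 kPa.

ΔP ≈ 20.9 kPa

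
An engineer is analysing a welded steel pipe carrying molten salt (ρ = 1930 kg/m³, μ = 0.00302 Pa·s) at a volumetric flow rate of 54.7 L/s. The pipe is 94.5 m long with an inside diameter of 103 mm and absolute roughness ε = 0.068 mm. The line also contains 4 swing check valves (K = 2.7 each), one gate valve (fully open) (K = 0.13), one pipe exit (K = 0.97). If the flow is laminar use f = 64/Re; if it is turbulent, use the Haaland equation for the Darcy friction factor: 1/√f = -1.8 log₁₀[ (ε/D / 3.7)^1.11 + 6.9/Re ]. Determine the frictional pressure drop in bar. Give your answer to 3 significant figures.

Q = 54.7 L/s = 54.7/1000 = 0.0547 m³/s.
Cross-sectional area A = πD²/4 = π(0.103)²/4 = 0.008332 m²; mean velocity V = Q/A = 0.0547/0.008332 = 6.565 m/s.
Reynolds number Re = ρVD/μ = 1930 · 6.565 · 0.103 / 0.00302 = 4.321e+05.
Re > 4000 → turbulent. Relative roughness ε/D = 6.8e-05/0.103 = 0.00066. Haaland: 1/√f = -1.8 log₁₀[(0.00066/3.7)^1.11 + 6.9/4.321e+05] = -1.8 log₁₀[6.9e-05 + 1.6e-05] = 7.327, so f = 0.01863.
Total minor-loss coefficient ΣK = 4·2.7 + 1·0.13 + 1·0.97 = 11.9.
ΔP = [f·L/D + ΣK]·(ρV²/2) = [0.01863·94.5/0.103 + 11.9]·(1930·6.565²/2) = [17.09 + 11.9]·4.159e+04 = 1.206e+06 Pa.
ΔP = 1.206e+06 Pa = 12.1 bar.

ΔP ≈ 12.1 bar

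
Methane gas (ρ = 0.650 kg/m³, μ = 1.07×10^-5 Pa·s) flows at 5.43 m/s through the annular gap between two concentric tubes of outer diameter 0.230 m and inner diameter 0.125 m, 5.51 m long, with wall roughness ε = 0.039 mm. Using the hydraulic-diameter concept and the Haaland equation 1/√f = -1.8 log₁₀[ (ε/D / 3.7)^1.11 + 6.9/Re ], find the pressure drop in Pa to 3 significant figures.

ΔP ≈ 11.8 Pa

Hydraulic diameter D_h = 4A/P = D_o - D_i = 0.23 - 0.125 = 0.105 m.
Re = ρVD_h/μ = 0.65·5.43·0.105/1.07e-05 = 3.464e+04.
ε/D_h = 3.9e-05/0.105 = 0.000371; Haaland gives 1/√f = -1.8 log₁₀[3.65e-05+0.000199] = 6.53, so f = 0.02345.
ΔP = f(L/D_h)(ρV²/2) = 0.02345·5.51/0.105·9.583 = 11.79 Pa.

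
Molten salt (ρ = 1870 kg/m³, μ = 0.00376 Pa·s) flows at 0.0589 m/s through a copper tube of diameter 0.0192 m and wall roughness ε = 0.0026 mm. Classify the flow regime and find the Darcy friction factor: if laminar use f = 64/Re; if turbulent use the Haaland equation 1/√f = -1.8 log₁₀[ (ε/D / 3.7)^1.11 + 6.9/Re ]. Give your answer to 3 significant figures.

Re = ρVD/μ = 1870·0.0589·0.0192/0.00376 = 562.4.
Re < 2300 → laminar, so f = 64/Re = 0.1138 (roughness is irrelevant in laminar flow).

f ≈ 0.114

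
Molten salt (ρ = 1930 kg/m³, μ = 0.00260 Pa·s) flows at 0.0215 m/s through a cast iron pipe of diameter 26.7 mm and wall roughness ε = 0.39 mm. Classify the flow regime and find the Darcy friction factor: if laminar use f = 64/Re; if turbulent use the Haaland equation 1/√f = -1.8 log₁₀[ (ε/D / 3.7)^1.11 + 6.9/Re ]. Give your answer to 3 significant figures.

Re = ρVD/μ = 1930·0.0215·0.0267/0.0026 = 426.1.
Re < 2300 → laminar, so f = 64/Re = 0.1502 (roughness is irrelevant in laminar flow).

f ≈ 0.150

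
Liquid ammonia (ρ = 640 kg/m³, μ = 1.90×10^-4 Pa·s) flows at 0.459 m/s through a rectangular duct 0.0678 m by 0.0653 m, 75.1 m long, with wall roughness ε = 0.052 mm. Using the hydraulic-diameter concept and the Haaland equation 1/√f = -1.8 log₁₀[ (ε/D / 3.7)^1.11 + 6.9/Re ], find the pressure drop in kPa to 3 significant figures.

ΔP ≈ 1.61 kPa

Hydraulic diameter D_h = 4A/P = 4·(0.0678·0.0653)/(2·(0.0678+0.0653)) = 0.01771/0.2662 = 0.06653 m.
Re = ρVD_h/μ = 640·0.459·0.06653/0.00019 = 1.029e+05.
ε/D_h = 5.2e-05/0.06653 = 0.000782; Haaland gives 1/√f = -1.8 log₁₀[8.33e-05+6.71e-05] = 6.881, so f = 0.02112.
ΔP = f(L/D_h)(ρV²/2) = 0.02112·75.1/0.06653·67.42 = 1607 Pa.
ΔP = 1.61 kPa.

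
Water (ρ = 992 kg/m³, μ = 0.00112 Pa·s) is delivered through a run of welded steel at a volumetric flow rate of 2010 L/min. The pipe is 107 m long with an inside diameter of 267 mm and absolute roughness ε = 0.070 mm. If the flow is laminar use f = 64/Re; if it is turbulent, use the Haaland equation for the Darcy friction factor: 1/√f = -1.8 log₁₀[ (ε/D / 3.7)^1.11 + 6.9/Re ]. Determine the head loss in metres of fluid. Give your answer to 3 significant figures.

h_f ≈ 0.132 m

Q = 2010 L/min = 2010/60000 = 0.0335 m³/s.
Cross-sectional area A = πD²/4 = π(0.267)²/4 = 0.05599 m²; mean velocity V = Q/A = 0.0335/0.05599 = 0.5983 m/s.
Reynolds number Re = ρVD/μ = 992 · 0.5983 · 0.267 / 0.00112 = 1.415e+05.
Re > 4000 → turbulent. Relative roughness ε/D = 7e-05/0.267 = 0.000262. Haaland: 1/√f = -1.8 log₁₀[(0.000262/3.7)^1.11 + 6.9/1.415e+05] = -1.8 log₁₀[2.48e-05 + 4.88e-05] = 7.44, so f = 0.01806.
Darcy-Weisbach: ΔP = f(L/D)(ρV²/2) = 0.01806·(107/0.267)·(992·0.5983²/2) = 0.01806·400.7·177.6 = 1285 Pa.
Head loss h_f = ΔP/(ρg) = 1285/(992·9.81) = 0.132 m.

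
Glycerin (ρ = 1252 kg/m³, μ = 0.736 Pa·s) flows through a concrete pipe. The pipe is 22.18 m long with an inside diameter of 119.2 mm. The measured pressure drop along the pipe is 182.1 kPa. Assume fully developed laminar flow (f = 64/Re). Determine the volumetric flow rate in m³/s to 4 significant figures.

For laminar flow, f = 64/Re with Re = ρVD/μ, so Darcy-Weisbach reduces to ΔP = 32μLV/D². Solving for V: V = ΔP·D²/(32μL) = 1.821e+05·(0.1192)²/(32·0.736·22.18) = 4.953 m/s.
Check: Re = ρVD/μ = 1252·4.953·0.1192/0.736 = 1004 < 2300, so the laminar assumption holds.
Q = V·A = 4.953·(π/4·0.1192²) = 0.05527 m³/s = 0.05527 m³/s.

Q ≈ 0.05527 m³/s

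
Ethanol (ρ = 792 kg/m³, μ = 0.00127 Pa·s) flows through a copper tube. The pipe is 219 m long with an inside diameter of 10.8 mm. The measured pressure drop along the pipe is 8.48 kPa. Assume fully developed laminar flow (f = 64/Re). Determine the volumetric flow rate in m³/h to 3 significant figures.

Q ≈ 0.0367 m³/h

For laminar flow, f = 64/Re with Re = ρVD/μ, so Darcy-Weisbach reduces to ΔP = 32μLV/D². Solving for V: V = ΔP·D²/(32μL) = 8480·(0.0108)²/(32·0.00127·219) = 0.1111 m/s.
Check: Re = ρVD/μ = 792·0.1111·0.0108/0.00127 = 748.5 < 2300, so the laminar assumption holds.
Q = V·A = 0.1111·(π/4·0.0108²) = 1.018e-05 m³/s = 0.0367 m³/h.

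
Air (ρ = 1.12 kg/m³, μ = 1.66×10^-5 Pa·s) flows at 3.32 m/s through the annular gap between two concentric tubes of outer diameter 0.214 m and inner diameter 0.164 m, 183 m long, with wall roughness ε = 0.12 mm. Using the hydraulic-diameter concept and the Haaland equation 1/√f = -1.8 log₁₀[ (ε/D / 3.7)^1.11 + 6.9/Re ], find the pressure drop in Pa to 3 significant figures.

Hydraulic diameter D_h = 4A/P = D_o - D_i = 0.214 - 0.164 = 0.05 m.
Re = ρVD_h/μ = 1.12·3.32·0.05/1.66e-05 = 1.12e+04.
ε/D_h = 0.00012/0.05 = 0.0024; Haaland gives 1/√f = -1.8 log₁₀[0.000289+0.000616] = 5.478, so f = 0.03333.
ΔP = f(L/D_h)(ρV²/2) = 0.03333·183/0.05·6.173 = 752.9 Pa.

ΔP ≈ 753 Pa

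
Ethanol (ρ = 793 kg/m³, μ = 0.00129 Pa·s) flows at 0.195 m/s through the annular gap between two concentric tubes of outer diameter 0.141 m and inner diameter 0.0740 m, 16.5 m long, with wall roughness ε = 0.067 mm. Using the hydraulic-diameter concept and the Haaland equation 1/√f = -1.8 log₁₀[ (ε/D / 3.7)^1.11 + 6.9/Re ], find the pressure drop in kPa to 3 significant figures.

Hydraulic diameter D_h = 4A/P = D_o - D_i = 0.141 - 0.074 = 0.067 m.
Re = ρVD_h/μ = 793·0.195·0.067/0.00129 = 8031.
ε/D_h = 6.7e-05/0.067 = 0.001; Haaland gives 1/√f = -1.8 log₁₀[0.000109+0.000859] = 5.425, so f = 0.03398.
ΔP = f(L/D_h)(ρV²/2) = 0.03398·16.5/0.067·15.08 = 126.2 Pa.
ΔP = 0.126 kPa.

ΔP ≈ 0.126 kPa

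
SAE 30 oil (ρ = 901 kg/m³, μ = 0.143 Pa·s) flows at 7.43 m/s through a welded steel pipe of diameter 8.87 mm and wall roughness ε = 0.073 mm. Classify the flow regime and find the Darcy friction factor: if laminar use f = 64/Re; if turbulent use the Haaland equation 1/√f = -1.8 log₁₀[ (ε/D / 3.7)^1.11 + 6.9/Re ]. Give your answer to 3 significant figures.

f ≈ 0.154

Re = ρVD/μ = 901·7.43·0.00887/0.143 = 415.2.
Re < 2300 → laminar, so f = 64/Re = 0.1541 (roughness is irrelevant in laminar flow).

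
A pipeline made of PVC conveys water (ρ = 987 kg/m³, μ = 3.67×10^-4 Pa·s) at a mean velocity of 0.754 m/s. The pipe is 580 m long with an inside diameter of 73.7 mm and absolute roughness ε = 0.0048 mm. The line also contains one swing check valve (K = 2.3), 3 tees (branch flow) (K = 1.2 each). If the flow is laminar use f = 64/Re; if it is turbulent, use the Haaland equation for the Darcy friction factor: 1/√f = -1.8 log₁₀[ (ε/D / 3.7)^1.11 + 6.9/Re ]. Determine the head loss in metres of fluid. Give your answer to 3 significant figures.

h_f ≈ 4.00 m

Reynolds number Re = ρVD/μ = 987 · 0.754 · 0.0737 / 0.000367 = 1.494e+05.
Re > 4000 → turbulent. Relative roughness ε/D = 4.8e-06/0.0737 = 6.51e-05. Haaland: 1/√f = -1.8 log₁₀[(6.51e-05/3.7)^1.11 + 6.9/1.494e+05] = -1.8 log₁₀[5.28e-06 + 4.62e-05] = 7.72, so f = 0.01678.
Total minor-loss coefficient ΣK = 1·2.3 + 3·1.2 = 5.9.
ΔP = [f·L/D + ΣK]·(ρV²/2) = [0.01678·580/0.0737 + 5.9]·(987·0.754²/2) = [132.1 + 5.9]·280.6 = 3.871e+04 Pa.
Head loss h_f = ΔP/(ρg) = 3.871e+04/(987·9.81) = 4.00 m.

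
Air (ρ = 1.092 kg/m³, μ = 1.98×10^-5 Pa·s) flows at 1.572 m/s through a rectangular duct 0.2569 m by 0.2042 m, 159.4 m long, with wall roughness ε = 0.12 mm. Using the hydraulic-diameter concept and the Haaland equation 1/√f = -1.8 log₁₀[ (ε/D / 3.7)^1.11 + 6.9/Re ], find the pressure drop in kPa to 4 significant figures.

ΔP ≈ 0.02532 kPa

Hydraulic diameter D_h = 4A/P = 4·(0.2569·0.2042)/(2·(0.2569+0.2042)) = 0.2098/0.9222 = 0.2275 m.
Re = ρVD_h/μ = 1.092·1.572·0.2275/1.98e-05 = 1.973e+04.
ε/D_h = 0.00012/0.2275 = 0.000527; Haaland gives 1/√f = -1.8 log₁₀[5.38e-05+0.00035] = 6.109, so f = 0.02679.
ΔP = f(L/D_h)(ρV²/2) = 0.02679·159.4/0.2275·1.349 = 25.32 Pa.
ΔP = 0.02532 kPa.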